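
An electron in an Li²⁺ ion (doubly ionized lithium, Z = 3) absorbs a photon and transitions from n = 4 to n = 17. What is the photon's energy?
7.229499 eV

The energy levels of a hydrogen-like atom are E_n = -13.6057 Z² eV / n².

Energy at n = 4: E_4 = -13.6057 × 3² / 4² = -7.653206250 eV
Energy at n = 17: E_17 = -13.6057 × 3² / 17² = -0.423706920 eV

The excitation energy is the difference:
ΔE = E_17 - E_4
ΔE = -0.423706920 - (-7.653206250)
ΔE = 7.229499 eV

Since this is positive, energy must be absorbed (photon absorption).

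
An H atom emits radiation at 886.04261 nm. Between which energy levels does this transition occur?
n = 11 → n = 3

First, find the photon energy from the wavelength (hc = 1239.84 eV·nm):
E = hc/λ = 1239.84 eV·nm / 886.04261 nm = 1.3993006 eV

The energy levels of hydrogen satisfy E_n = -13.6057 / n² eV, so an emission n_i → n_f releases
ΔE = 13.6057 × (1/n_f² − 1/n_i²) eV.

Setting ΔE equal to the photon energy:
1/n_f² − 1/n_i² = 1.3993006 / 13.6057 = 0.10284665

Since 1/n_i² must be positive, we need 1/n_f² > 0.10284665, i.e. n_f ≤ 3. For each allowed n_f, solve n_i = (1/n_f² − 0.10284665)^(−1/2) and check whether it is a whole number:
  n_f = 1: 1/n_i² = 1.00000000 − 0.10284665 = 0.89715335 → n_i = 1.056  (not an integer) ✗
  n_f = 2: 1/n_i² = 0.25000000 − 0.10284665 = 0.14715335 → n_i = 2.607  (not an integer) ✗
  n_f = 3: 1/n_i² = 0.11111111 − 0.10284665 = 0.00826446 → n_i = 11.000  → integer, n_i = 11 ✓

Only n_f = 3 gives an integer upper level, n_i = 11.

The transition is from n = 11 to n = 3 (emission).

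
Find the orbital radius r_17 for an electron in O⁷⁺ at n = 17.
1.91165 nm (or 19.11653 Å)

The Bohr radius formula is:
r_n = n² a₀ / Z

where a₀ = 0.05291772 nm is the Bohr radius.

For O⁷⁺ (Z = 8) at n = 17:
r_17 = 17² × 0.05291772 nm / 8
r_17 = 289 × 0.05291772 nm / 8
r_17 = 15.293221 nm / 8
r_17 = 1.91165 nm

The electron orbits at approximately 1.91165 nm from the nucleus.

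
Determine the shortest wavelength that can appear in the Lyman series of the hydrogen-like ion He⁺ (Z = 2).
22.781628 nm

The series limit corresponds to the transition from n = ∞ to n = 1.
This is the highest energy (shortest wavelength) transition in the Lyman series.

E_∞ = 0 eV
E_1 = -13.6057 × 2² / 1² = -54.42280000 eV

Energy at series limit:
ΔE = E_∞ - E_1 = 0 - (-54.42280000) = 54.42280000 eV
λ = hc/E = 1239.84 eV·nm / 54.42280000 eV = 22.781628 nm

This energy equals the ionization energy from the n = 1 state of He⁺.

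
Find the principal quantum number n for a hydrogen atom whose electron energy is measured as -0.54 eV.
n = 5

The exact energy levels follow E_n = -13.6057 eV / n².

The measured value (-0.54 eV) is reported to only 2 significant figures, so we must test candidate n values and see which one matches to that precision.

Candidate energies:
  n = 3:  E = -13.6057/3² = -1.511744 eV
  n = 4:  E = -13.6057/4² = -0.850356 eV
  n = 5:  E = -13.6057/5² = -0.544228 eV  ← matches
  n = 6:  E = -13.6057/6² = -0.377936 eV
  n = 7:  E = -13.6057/7² = -0.277667 eV

Checking against the measurement of -0.54 eV (2 sig figs), only n = 5 agrees:
E_5 = -0.544228 eV, which rounds to -0.54 eV ✓

Therefore n = 5.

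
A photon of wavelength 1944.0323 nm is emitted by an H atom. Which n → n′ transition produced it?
n = 8 → n = 4

First, find the photon energy from the wavelength (hc = 1239.84 eV·nm):
E = hc/λ = 1239.84 eV·nm / 1944.0323 nm = 0.63776718 eV

The energy levels of hydrogen satisfy E_n = -13.6057 / n² eV, so an emission n_i → n_f releases
ΔE = 13.6057 × (1/n_f² − 1/n_i²) eV.

Setting ΔE equal to the photon energy:
1/n_f² − 1/n_i² = 0.63776718 / 13.6057 = 0.046874999

Since 1/n_i² must be positive, we need 1/n_f² > 0.046874999, i.e. n_f ≤ 4. For each allowed n_f, solve n_i = (1/n_f² − 0.046874999)^(−1/2) and check whether it is a whole number:
  n_f = 1: 1/n_i² = 1.000000000 − 0.046874999 = 0.953125001 → n_i = 1.024  (not an integer) ✗
  n_f = 2: 1/n_i² = 0.250000000 − 0.046874999 = 0.203125001 → n_i = 2.219  (not an integer) ✗
  n_f = 3: 1/n_i² = 0.111111111 − 0.046874999 = 0.064236112 → n_i = 3.946  (not an integer) ✗
  n_f = 4: 1/n_i² = 0.062500000 − 0.046874999 = 0.015625001 → n_i = 8.000  → integer, n_i = 8 ✓

Only n_f = 4 gives an integer upper level, n_i = 8.

The transition is from n = 8 to n = 4 (emission).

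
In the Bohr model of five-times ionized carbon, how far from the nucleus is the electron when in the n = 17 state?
2.5489 nm (or 25.4887 Å)

The Bohr radius formula is:
r_n = n² a₀ / Z

where a₀ = 0.0529177 nm is the Bohr radius.

For C⁵⁺ (Z = 6) at n = 17:
r_17 = 17² × 0.0529177 nm / 6
r_17 = 289 × 0.0529177 nm / 6
r_17 = 15.29322 nm / 6
r_17 = 2.5489 nm

The electron orbits at approximately 2.5489 nm from the nucleus.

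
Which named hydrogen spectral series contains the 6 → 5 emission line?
Pfund series

The spectral series in hydrogen are named based on the final (lower) energy level:
- Lyman series: n_final = 1 (ultraviolet)
- Balmer series: n_final = 2 (visible/near-UV)
- Paschen series: n_final = 3 (infrared)
- Brackett series: n_final = 4 (infrared)
- Pfund series: n_final = 5 (far infrared)

Since this transition ends at n = 5, it belongs to the Pfund series.

For reference, this 6 → 5 line has photon energy
ΔE = 13.6057 eV × (1/5² - 1/6²) = 0.166291889 eV,
corresponding to wavelength λ = hc/ΔE = 1239.84 eV·nm / 0.166291889 eV = 7455.806 nm in the far infrared region.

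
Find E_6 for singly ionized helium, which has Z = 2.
-1.51 eV

For hydrogen-like ions, the energy levels scale with Z²:
E_n = -13.6057 Z² / n² eV

For He⁺ (Z = 2) at n = 6:
E_6 = -13.6057 × 2² / 6²
E_6 = -13.6057 × 4 / 36
E_6 = -54.4228 / 36
E_6 = -1.51 eV

The energy is 4 times more negative than hydrogen at the same n due to the stronger nuclear charge.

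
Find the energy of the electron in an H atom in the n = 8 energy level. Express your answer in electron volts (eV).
-0.212589 eV

The energy levels of a hydrogen-like atom are given by:
E_n = -13.6057 eV / n²

For n = 8:
E_8 = -13.6057 eV / 8²
E_8 = -13.6057 eV / 64
E_8 = -0.212589 eV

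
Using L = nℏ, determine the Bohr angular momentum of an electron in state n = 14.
1.47640e-33 J·s (or 14ℏ)

In the Bohr model, angular momentum is quantized:
L = nℏ

where ℏ = h/(2π) = 1.0545718e-34 J·s

For n = 14:
L = 14 × 1.0545718e-34 J·s
L = 1.47640e-33 J·s

This can also be written as L = 14ℏ.
The angular momentum is an integer multiple of the reduced Planck constant.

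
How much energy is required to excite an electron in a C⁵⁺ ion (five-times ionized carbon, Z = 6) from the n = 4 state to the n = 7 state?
20.62 eV

The energy levels of a hydrogen-like atom are E_n = -13.6057 Z² eV / n².

Energy at n = 4: E_4 = -13.6057 × 6² / 4² = -30.61283 eV
Energy at n = 7: E_7 = -13.6057 × 6² / 7² = -9.99602 eV

The excitation energy is the difference:
ΔE = E_7 - E_4
ΔE = -9.99602 - (-30.61283)
ΔE = 20.62 eV

Since this is positive, energy must be absorbed (photon absorption).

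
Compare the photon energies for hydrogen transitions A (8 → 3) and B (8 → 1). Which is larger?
8 → 1

Calculate the energy for each transition:

Transition 8 → 3:
ΔE₁ = |E_3 - E_8| = |-13.6057/3² - (-13.6057/8²)|
ΔE₁ = |-1.511744444 - (-0.212589063)| = 1.299155 eV

Transition 8 → 1:
ΔE₂ = |E_1 - E_8| = |-13.6057/1² - (-13.6057/8²)|
ΔE₂ = |-13.605700000 - (-0.212589063)| = 13.393111 eV

Since 13.393111 eV > 1.299155 eV, the transition 8 → 1 emits the more energetic photon.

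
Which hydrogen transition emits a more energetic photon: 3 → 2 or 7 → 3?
3 → 2

Calculate the energy for each transition:

Transition 3 → 2:
ΔE₁ = |E_2 - E_3| = |-13.6057/2² - (-13.6057/3²)|
ΔE₁ = |-3.40142500000 - (-1.51174444444)| = 1.88968056 eV

Transition 7 → 3:
ΔE₂ = |E_3 - E_7| = |-13.6057/3² - (-13.6057/7²)|
ΔE₂ = |-1.51174444444 - (-0.27766734694)| = 1.23407710 eV

Since 1.88968056 eV > 1.23407710 eV, the transition 3 → 2 emits the more energetic photon.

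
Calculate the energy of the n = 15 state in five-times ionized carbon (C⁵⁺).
-2.176912 eV

For hydrogen-like ions, the energy levels scale with Z²:
E_n = -13.6057 Z² / n² eV

For C⁵⁺ (Z = 6) at n = 15:
E_15 = -13.6057 × 6² / 15²
E_15 = -13.6057 × 36 / 225
E_15 = -489.8052 / 225
E_15 = -2.176912 eV

The energy is 36 times more negative than hydrogen at the same n due to the stronger nuclear charge.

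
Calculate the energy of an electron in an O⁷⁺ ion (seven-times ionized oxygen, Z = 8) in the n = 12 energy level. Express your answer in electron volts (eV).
-6.0470 eV

The energy levels of a hydrogen-like atom are given by:
E_n = -13.6057 Z² / n² eV  (with Z = 8 for O⁷⁺)

For n = 12:
E_12 = -13.6057 × 8² / 12²
E_12 = -13.6057 × 64 / 144
E_12 = -6.0470 eV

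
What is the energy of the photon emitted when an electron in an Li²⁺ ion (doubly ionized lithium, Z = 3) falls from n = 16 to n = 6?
2.923 eV

The energy levels are E_n = -13.6057 Z² eV / n².

Energy at n = 16: E_16 = -13.6057 × 3² / 16² = -0.478325 eV
Energy at n = 6: E_6 = -13.6057 × 3² / 6² = -3.401425 eV

For emission (electron falling to lower state), the photon energy is:
E_photon = E_16 - E_6 = |-0.478325 - (-3.401425)|
E_photon = 2.923 eV

This energy is carried away by the emitted photon.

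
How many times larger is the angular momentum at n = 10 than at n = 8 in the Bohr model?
1.25000

In the Bohr model, L_n = nℏ, so the ratio is purely the ratio of quantum numbers:

L_10/L_8 = 10ℏ / 8ℏ = 10/8 = 1.25000

The angular momentum scales linearly with n.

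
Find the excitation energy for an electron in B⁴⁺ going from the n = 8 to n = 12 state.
2.95 eV

The energy levels of a hydrogen-like atom are E_n = -13.6057 Z² eV / n².

Energy at n = 8: E_8 = -13.6057 × 5² / 8² = -5.31473 eV
Energy at n = 12: E_12 = -13.6057 × 5² / 12² = -2.36210 eV

The excitation energy is the difference:
ΔE = E_12 - E_8
ΔE = -2.36210 - (-5.31473)
ΔE = 2.95 eV

Since this is positive, energy must be absorbed (photon absorption).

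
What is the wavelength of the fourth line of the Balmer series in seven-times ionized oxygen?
6.4073 nm

The lines of a series are numbered from the longest wavelength (smallest ΔE) outward; the fourth line is the transition from n = n_f + 4 to n_f.
The Balmer series has all transitions ending at n_f = 2.

For O⁷⁺ (Z = 8), the fourth line (δ-line) is the jump from n = 6 to n = 2:
E_6 = -13.6057 × 8² / 6² = -24.187911 eV
E_2 = -13.6057 × 8² / 2² = -217.691200 eV
ΔE = E_6 - E_2 = 193.503289 eV

λ = hc/E = 1239.84 eV·nm / 193.503289 eV
λ = 6.4073 nm

This is the δ-line of the Balmer series in O⁷⁺.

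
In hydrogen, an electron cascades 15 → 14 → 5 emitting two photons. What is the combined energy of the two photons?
0.4838 eV

The energy levels of hydrogen are E_n = -13.6057 / n² eV.

First transition (15 → 14):
ΔE₁ = |E_14 - E_15|
ΔE₁ = |-0.0694168367 - (-0.0604697778)| = 0.0089471 eV

Second transition (14 → 5):
ΔE₂ = |E_5 - E_14|
ΔE₂ = |-0.5442280000 - (-0.0694168367)| = 0.4748112 eV

Total energy released:
E_total = ΔE₁ + ΔE₂ = 0.0089471 + 0.4748112 = 0.4838 eV

Note: This equals the direct transition 15 → 5: 0.4838 eV ✓
Energy is conserved regardless of the path taken.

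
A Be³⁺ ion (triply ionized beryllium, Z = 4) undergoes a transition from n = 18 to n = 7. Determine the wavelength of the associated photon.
328.80103 nm

First, find the transition energy using E_n = -13.6057 Z² / n² eV:
E_18 = -13.6057 × 4² / 18² = -0.671886420 eV
E_7 = -13.6057 × 4² / 7² = -4.442677551 eV

Photon energy: |ΔE| = |E_7 - E_18| = 3.770791131 eV

Convert to wavelength using E = hc/λ with hc = 1239.84 eV·nm:
λ = hc/E = 1239.84 eV·nm / 3.770791131 eV
λ = 328.80103 nm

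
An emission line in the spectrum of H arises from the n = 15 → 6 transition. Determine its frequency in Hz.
7.68e+13 Hz

First, find the transition energy:
E_15 = -13.6057 / 15² = -0.060470 eV
E_6 = -13.6057 / 6² = -0.377936 eV
|ΔE| = |E_6 - E_15| = 0.317466 eV

Convert to Joules: E = 0.317466 eV × (1.602177 × 10⁻¹⁹ J/eV) = 5.0864e-20 J

Using E = hf:
f = E/h = 5.0864e-20 J / (6.62607 × 10⁻³⁴ J·s)
f = 7.68e+13 Hz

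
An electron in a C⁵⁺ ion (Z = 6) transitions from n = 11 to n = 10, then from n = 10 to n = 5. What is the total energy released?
15.5442 eV

The energy levels of C⁵⁺ are E_n = -13.6057 × 6² / n² eV.

First transition (11 → 10):
ΔE₁ = |E_10 - E_11|
ΔE₁ = |-4.8980520000 - (-4.0479768595)| = 0.8500751 eV

Second transition (10 → 5):
ΔE₂ = |E_5 - E_10|
ΔE₂ = |-19.5922080000 - (-4.8980520000)| = 14.6941560 eV

Total energy released:
E_total = ΔE₁ + ΔE₂ = 0.8500751 + 14.6941560 = 15.5442 eV

Note: This equals the direct transition 11 → 5: 15.5442 eV ✓
Energy is conserved regardless of the path taken.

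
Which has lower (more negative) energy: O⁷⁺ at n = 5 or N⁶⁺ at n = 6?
O⁷⁺ at n = 5 (E = -34.83059 eV)

Using E_n = -13.6057 Z² / n² eV:

O⁷⁺ (Z = 8) at n = 5:
E = -13.6057 × 8² / 5² = -13.6057 × 64 / 25 = -34.83059200 eV

N⁶⁺ (Z = 7) at n = 6:
E = -13.6057 × 7² / 6² = -13.6057 × 49 / 36 = -18.51886944 eV

Since -34.83059200 eV < -18.51886944 eV,
O⁷⁺ at n = 5 is more tightly bound (requires more energy to ionize).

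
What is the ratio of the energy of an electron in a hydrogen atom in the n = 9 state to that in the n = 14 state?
2.4198

Using E_n = -13.6057 Z² / n² eV with Z = 1:

E_9 = -13.6057 / 9² = -13.6057 / 81 = -0.1679716049 eV
E_14 = -13.6057 / 14² = -13.6057 / 196 = -0.0694168367 eV

The ratio is:
E_9/E_14 = (-0.1679716049) / (-0.0694168367)
E_9/E_14 = (-13.6057/81) / (-13.6057/196)
E_9/E_14 = 196/81
E_9/E_14 = 2.4198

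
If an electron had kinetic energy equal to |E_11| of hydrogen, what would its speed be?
1.98881e+05 m/s (or 0.066% of c)

The binding energy at n = 11 for hydrogen is:
E_11 = -13.6057/11² = -0.112443802 eV
|E_11| = 0.112443802 eV

Convert to Joules:
KE = 0.112443802 eV × (1.602177 × 10⁻¹⁹ J/eV) = 1.8015487e-20 J

Using KE = ½mv²:
v = √(2·KE/m_e)
v = √(2 × 1.8015487e-20 J / 9.10938 × 10⁻³¹ kg)
v = 1.98881e+05 m/s

This is approximately 0.066% the speed of light.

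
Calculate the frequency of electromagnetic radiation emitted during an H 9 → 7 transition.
2.6524e+13 Hz

First, find the transition energy:
E_9 = -13.6057 / 9² = -0.16797160 eV
E_7 = -13.6057 / 7² = -0.27766735 eV
|ΔE| = |E_7 - E_9| = 0.10969575 eV

Convert to Joules: E = 0.10969575 eV × (1.602177 × 10⁻¹⁹ J/eV) = 1.757520e-20 J

Using E = hf:
f = E/h = 1.757520e-20 J / (6.62607 × 10⁻³⁴ J·s)
f = 2.6524e+13 Hz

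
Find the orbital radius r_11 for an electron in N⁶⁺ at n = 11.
0.9147 nm (or 9.1472 Å)

The Bohr radius formula is:
r_n = n² a₀ / Z

where a₀ = 0.0529177 nm is the Bohr radius.

For N⁶⁺ (Z = 7) at n = 11:
r_11 = 11² × 0.0529177 nm / 7
r_11 = 121 × 0.0529177 nm / 7
r_11 = 6.40304 nm / 7
r_11 = 0.9147 nm

The electron orbits at approximately 0.9147 nm from the nucleus.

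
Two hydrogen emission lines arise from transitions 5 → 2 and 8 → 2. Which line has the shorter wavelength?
8 → 2

Calculate the energy for each transition:

Transition 5 → 2:
ΔE₁ = |E_2 - E_5| = |-13.6057/2² - (-13.6057/5²)|
ΔE₁ = |-3.40142500 - (-0.54422800)| = 2.85720 eV

Transition 8 → 2:
ΔE₂ = |E_2 - E_8| = |-13.6057/2² - (-13.6057/8²)|
ΔE₂ = |-3.40142500 - (-0.21258906)| = 3.18884 eV

Since 3.18884 eV > 2.85720 eV, the transition 8 → 2 emits the more energetic photon.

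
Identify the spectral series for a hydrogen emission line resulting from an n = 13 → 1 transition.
Lyman series

The spectral series in hydrogen are named based on the final (lower) energy level:
- Lyman series: n_final = 1 (ultraviolet)
- Balmer series: n_final = 2 (visible/near-UV)
- Paschen series: n_final = 3 (infrared)
- Brackett series: n_final = 4 (infrared)
- Pfund series: n_final = 5 (far infrared)

Since this transition ends at n = 1, it belongs to the Lyman series.

For reference, this 13 → 1 line has photon energy
ΔE = 13.6057 eV × (1/1² - 1/13²) = 13.5251929 eV,
corresponding to wavelength λ = hc/ΔE = 1239.84 eV·nm / 13.5251929 eV = 91.66893 nm in the ultraviolet region.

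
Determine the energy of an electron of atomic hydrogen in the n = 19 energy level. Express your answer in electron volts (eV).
-0.037689 eV

The energy levels of a hydrogen-like atom are given by:
E_n = -13.6057 eV / n²

For n = 19:
E_19 = -13.6057 eV / 19²
E_19 = -13.6057 eV / 361
E_19 = -0.037689 eV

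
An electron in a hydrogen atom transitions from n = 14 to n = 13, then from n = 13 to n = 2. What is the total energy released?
3.33 eV

The energy levels of hydrogen are E_n = -13.6057 / n² eV.

First transition (14 → 13):
ΔE₁ = |E_13 - E_14|
ΔE₁ = |-0.08050710 - (-0.06941684)| = 0.01109 eV

Second transition (13 → 2):
ΔE₂ = |E_2 - E_13|
ΔE₂ = |-3.40142500 - (-0.08050710)| = 3.32092 eV

Total energy released:
E_total = ΔE₁ + ΔE₂ = 0.01109 + 3.32092 = 3.33 eV

Note: This equals the direct transition 14 → 2: 3.33 eV ✓
Energy is conserved regardless of the path taken.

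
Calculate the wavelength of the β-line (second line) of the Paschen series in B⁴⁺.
51.258664 nm

The lines of a series are numbered from the longest wavelength (smallest ΔE) outward; the second line is the transition from n = n_f + 2 to n_f.
The Paschen series has all transitions ending at n_f = 3.

For B⁴⁺ (Z = 5), the second line (β-line) is the jump from n = 5 to n = 3:
E_5 = -13.6057 × 5² / 5² = -13.60570000 eV
E_3 = -13.6057 × 5² / 3² = -37.79361111 eV
ΔE = E_5 - E_3 = 24.18791111 eV

λ = hc/E = 1239.84 eV·nm / 24.18791111 eV
λ = 51.258664 nm

This is the β-line of the Paschen series in B⁴⁺.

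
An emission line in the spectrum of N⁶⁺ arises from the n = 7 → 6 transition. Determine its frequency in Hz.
1.18800e+15 Hz

First, find the transition energy:
E_7 = -13.6057 × 7² / 7² = -13.60570000 eV
E_6 = -13.6057 × 7² / 6² = -18.51886944 eV
|ΔE| = |E_6 - E_7| = 4.91316944 eV

Convert to Joules: E = 4.91316944 eV × (1.602177 × 10⁻¹⁹ J/eV) = 7.8717671e-19 J

Using E = hf:
f = E/h = 7.8717671e-19 J / (6.62607 × 10⁻³⁴ J·s)
f = 1.18800e+15 Hz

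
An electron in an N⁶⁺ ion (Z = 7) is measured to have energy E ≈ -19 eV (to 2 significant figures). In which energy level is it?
n = 6

The exact energy levels follow E_n = -13.6057 Z² / n² eV with Z = 7.

The measured value (-19 eV) is reported to only 2 significant figures, so we must test candidate n values and see which one matches to that precision.

Candidate energies:
  n = 4:  E = -13.6057 × 7² / 4² = -41.66746 eV
  n = 5:  E = -13.6057 × 7² / 5² = -26.66717 eV
  n = 6:  E = -13.6057 × 7² / 6² = -18.51887 eV  ← matches
  n = 7:  E = -13.6057 × 7² / 7² = -13.60570 eV
  n = 8:  E = -13.6057 × 7² / 8² = -10.41686 eV

Checking against the measurement of -19 eV (2 sig figs), only n = 6 agrees:
E_6 = -18.51887 eV, which rounds to -19 eV ✓

Therefore n = 6.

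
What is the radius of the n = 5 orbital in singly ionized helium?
0.66147 nm (or 6.61472 Å)

The Bohr radius formula is:
r_n = n² a₀ / Z

where a₀ = 0.05291772 nm is the Bohr radius.

For He⁺ (Z = 2) at n = 5:
r_5 = 5² × 0.05291772 nm / 2
r_5 = 25 × 0.05291772 nm / 2
r_5 = 1.322943 nm / 2
r_5 = 0.66147 nm

The electron orbits at approximately 0.66147 nm from the nucleus.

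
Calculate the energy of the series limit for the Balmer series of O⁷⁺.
217.691 eV

The series limit corresponds to the transition from n = ∞ to n = 2.
This is the highest energy (shortest wavelength) transition in the Balmer series.

E_∞ = 0 eV
E_2 = -13.6057 × 8² / 2² = -217.691 eV

Energy at series limit:
ΔE = E_∞ - E_2 = 0 - (-217.691) = 217.691 eV

This energy equals the ionization energy from the n = 2 state of O⁷⁺.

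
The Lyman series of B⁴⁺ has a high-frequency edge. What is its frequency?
8.22e+16 Hz

The series limit corresponds to the transition from n = ∞ to n = 1.
This is the highest energy (shortest wavelength) transition in the Lyman series.

E_∞ = 0 eV
E_1 = -13.6057 × 5² / 1² = -340.142500 eV

Energy at series limit:
ΔE = E_∞ - E_1 = 0 - (-340.142500) = 340.142500 eV
E = 340.142500 eV × (1.602177 × 10⁻¹⁹ J/eV) = 5.4497e-17 J
f = E/h = 5.4497e-17 J / (6.62607 × 10⁻³⁴ J·s) = 8.22e+16 Hz

This energy equals the ionization energy from the n = 1 state of B⁴⁺.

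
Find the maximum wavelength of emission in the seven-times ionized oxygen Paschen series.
29.291 nm

The longest wavelength corresponds to the smallest energy transition in the series.
The Paschen series has all transitions ending at n_f = 3.

For O⁷⁺ (Z = 8), the first line (α-line) is the jump from n = 4 to n = 3:
E_4 = -13.6057 × 8² / 4² = -54.42280 eV
E_3 = -13.6057 × 8² / 3² = -96.75164 eV
ΔE = E_4 - E_3 = 42.32884 eV

λ = hc/E = 1239.84 eV·nm / 42.32884 eV
λ = 29.291 nm

This is the α-line of the Paschen series in O⁷⁺.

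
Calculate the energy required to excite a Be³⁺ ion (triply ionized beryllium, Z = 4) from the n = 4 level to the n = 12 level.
12.094 eV

The energy levels of a hydrogen-like atom are E_n = -13.6057 Z² eV / n².

Energy at n = 4: E_4 = -13.6057 × 4² / 4² = -13.605700 eV
Energy at n = 12: E_12 = -13.6057 × 4² / 12² = -1.511744 eV

The excitation energy is the difference:
ΔE = E_12 - E_4
ΔE = -1.511744 - (-13.605700)
ΔE = 12.094 eV

Since this is positive, energy must be absorbed (photon absorption).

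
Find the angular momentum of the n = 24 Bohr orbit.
2.53e-33 J·s (or 24ℏ)

In the Bohr model, angular momentum is quantized:
L = nℏ

where ℏ = h/(2π) = 1.0546e-34 J·s

For n = 24:
L = 24 × 1.0546e-34 J·s
L = 2.53e-33 J·s

This can also be written as L = 24ℏ.
The angular momentum is an integer multiple of the reduced Planck constant.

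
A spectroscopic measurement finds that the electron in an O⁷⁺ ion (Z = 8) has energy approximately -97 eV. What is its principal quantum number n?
n = 3

The exact energy levels follow E_n = -13.6057 Z² / n² eV with Z = 8.

The measured value (-97 eV) is reported to only 2 significant figures, so we must test candidate n values and see which one matches to that precision.

Candidate energies:
  n = 1:  E = -13.6057 × 8² / 1² = -870.764800 eV
  n = 2:  E = -13.6057 × 8² / 2² = -217.691200 eV
  n = 3:  E = -13.6057 × 8² / 3² = -96.751644 eV  ← matches
  n = 4:  E = -13.6057 × 8² / 4² = -54.422800 eV
  n = 5:  E = -13.6057 × 8² / 5² = -34.830592 eV

Checking against the measurement of -97 eV (2 sig figs), only n = 3 agrees:
E_3 = -96.751644 eV, which rounds to -97 eV ✓

Therefore n = 3.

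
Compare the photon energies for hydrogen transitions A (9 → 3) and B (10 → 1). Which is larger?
10 → 1

Calculate the energy for each transition:

Transition 9 → 3:
ΔE₁ = |E_3 - E_9| = |-13.6057/3² - (-13.6057/9²)|
ΔE₁ = |-1.51174444444 - (-0.16797160494)| = 1.34377284 eV

Transition 10 → 1:
ΔE₂ = |E_1 - E_10| = |-13.6057/1² - (-13.6057/10²)|
ΔE₂ = |-13.60570000000 - (-0.13605700000)| = 13.46964300 eV

Since 13.46964300 eV > 1.34377284 eV, the transition 10 → 1 emits the more energetic photon.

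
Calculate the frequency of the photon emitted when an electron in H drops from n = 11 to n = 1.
3.2627e+15 Hz

First, find the transition energy:
E_11 = -13.6057 / 11² = -0.112444 eV
E_1 = -13.6057 / 1² = -13.605700 eV
|ΔE| = |E_1 - E_11| = 13.493256 eV

Convert to Joules: E = 13.493256 eV × (1.602177 × 10⁻¹⁹ J/eV) = 2.161858e-18 J

Using E = hf:
f = E/h = 2.161858e-18 J / (6.62607 × 10⁻³⁴ J·s)
f = 3.2627e+15 Hz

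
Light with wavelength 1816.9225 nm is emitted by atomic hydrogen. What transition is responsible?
n = 9 → n = 4

First, find the photon energy from the wavelength (hc = 1239.84 eV·nm):
E = hc/λ = 1239.84 eV·nm / 1816.9225 nm = 0.68238464 eV

The energy levels of hydrogen satisfy E_n = -13.6057 / n² eV, so an emission n_i → n_f releases
ΔE = 13.6057 × (1/n_f² − 1/n_i²) eV.

Setting ΔE equal to the photon energy:
1/n_f² − 1/n_i² = 0.68238464 / 13.6057 = 0.050154321

Since 1/n_i² must be positive, we need 1/n_f² > 0.050154321, i.e. n_f ≤ 4. For each allowed n_f, solve n_i = (1/n_f² − 0.050154321)^(−1/2) and check whether it is a whole number:
  n_f = 1: 1/n_i² = 1.000000000 − 0.050154321 = 0.949845679 → n_i = 1.026  (not an integer) ✗
  n_f = 2: 1/n_i² = 0.250000000 − 0.050154321 = 0.199845679 → n_i = 2.237  (not an integer) ✗
  n_f = 3: 1/n_i² = 0.111111111 − 0.050154321 = 0.060956790 → n_i = 4.050  (not an integer) ✗
  n_f = 4: 1/n_i² = 0.062500000 − 0.050154321 = 0.012345679 → n_i = 9.000  → integer, n_i = 9 ✓

Only n_f = 4 gives an integer upper level, n_i = 9.

The transition is from n = 9 to n = 4 (emission).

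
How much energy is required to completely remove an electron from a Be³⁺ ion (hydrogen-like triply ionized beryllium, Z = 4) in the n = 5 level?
8.708 eV

The ionization energy is the energy needed to remove the electron completely (n → ∞).

For a hydrogen-like ion with Z = 4, E_n = -13.6057 Z² / n² eV.

At n = 5: E_5 = -13.6057 × 4² / 5² = -8.707648 eV
At n = ∞: E_∞ = 0 eV

Ionization energy = E_∞ - E_5 = 0 - (-8.707648) = 8.707648 eV
Ionization energy ≈ 8.708 eV

This is also called the binding energy of the electron in state n = 5.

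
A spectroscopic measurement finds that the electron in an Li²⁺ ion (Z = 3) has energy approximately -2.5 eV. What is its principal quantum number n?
n = 7

The exact energy levels follow E_n = -13.6057 Z² / n² eV with Z = 3.

The measured value (-2.5 eV) is reported to only 2 significant figures, so we must test candidate n values and see which one matches to that precision.

Candidate energies:
  n = 5:  E = -13.6057 × 3² / 5² = -4.89805 eV
  n = 6:  E = -13.6057 × 3² / 6² = -3.40143 eV
  n = 7:  E = -13.6057 × 3² / 7² = -2.49901 eV  ← matches
  n = 8:  E = -13.6057 × 3² / 8² = -1.91330 eV
  n = 9:  E = -13.6057 × 3² / 9² = -1.51174 eV

Checking against the measurement of -2.5 eV (2 sig figs), only n = 7 agrees:
E_7 = -2.49901 eV, which rounds to -2.5 eV ✓

Therefore n = 7.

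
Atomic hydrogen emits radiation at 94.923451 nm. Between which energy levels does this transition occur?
n = 5 → n = 1

First, find the photon energy from the wavelength (hc = 1239.84 eV·nm):
E = hc/λ = 1239.84 eV·nm / 94.923451 nm = 13.061472 eV

The energy levels of hydrogen satisfy E_n = -13.6057 / n² eV, so an emission n_i → n_f releases
ΔE = 13.6057 × (1/n_f² − 1/n_i²) eV.

Setting ΔE equal to the photon energy:
1/n_f² − 1/n_i² = 13.061472 / 13.6057 = 0.96000000

Since 1/n_i² must be positive, we need 1/n_f² > 0.96000000, i.e. n_f ≤ 1. For each allowed n_f, solve n_i = (1/n_f² − 0.96000000)^(−1/2) and check whether it is a whole number:
  n_f = 1: 1/n_i² = 1.00000000 − 0.96000000 = 0.04000000 → n_i = 5.000  → integer, n_i = 5 ✓

Only n_f = 1 gives an integer upper level, n_i = 5.

The transition is from n = 5 to n = 1 (emission).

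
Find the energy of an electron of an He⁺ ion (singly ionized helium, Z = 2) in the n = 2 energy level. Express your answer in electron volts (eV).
-13.60570 eV

The energy levels of a hydrogen-like atom are given by:
E_n = -13.6057 Z² / n² eV  (with Z = 2 for He⁺)

For n = 2:
E_2 = -13.6057 × 2² / 2²
E_2 = -13.6057 × 4 / 4
E_2 = -13.60570 eV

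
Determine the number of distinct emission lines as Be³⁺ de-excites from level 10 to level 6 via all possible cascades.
10

The electron can occupy levels n = 6, 7, ..., 10 during de-excitation — that is m = 10 - 6 + 1 = 5 distinct levels.

The number of distinct spectral lines equals the number of ways to choose 2 of these m levels (each pair gives one possible emission transition):

Number of lines = m(m-1)/2 = 5×4/2 = 10

These correspond to all possible transitions between the 5 levels:
10 → 9, 10 → 8, 10 → 7, 10 → 6, 9 → 8, 9 → 7, 9 → 6, 8 → 7...

Each transition produces a photon with a unique energy (and thus wavelength). This count does not depend on Z.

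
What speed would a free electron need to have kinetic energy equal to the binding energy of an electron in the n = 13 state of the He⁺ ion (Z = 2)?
3.36568e+05 m/s (or 0.11227% of c)

The binding energy at n = 13 for He⁺ is:
E_13 = -13.6057 × 2²/13² = -0.322028402 eV
|E_13| = 0.322028402 eV

Convert to Joules:
KE = 0.322028402 eV × (1.602177 × 10⁻¹⁹ J/eV) = 5.1594650e-20 J

Using KE = ½mv²:
v = √(2·KE/m_e)
v = √(2 × 5.1594650e-20 J / 9.10938 × 10⁻³¹ kg)
v = 3.36568e+05 m/s

This is approximately 0.11227% the speed of light.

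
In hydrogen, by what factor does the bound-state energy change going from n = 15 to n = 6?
6.2500

Using E_n = -13.6057 Z² / n² eV with Z = 1:

E_6 = -13.6057 / 6² = -13.6057 / 36 = -0.3779361111 eV
E_15 = -13.6057 / 15² = -13.6057 / 225 = -0.0604697778 eV

The ratio is:
E_6/E_15 = (-0.3779361111) / (-0.0604697778)
E_6/E_15 = (-13.6057/36) / (-13.6057/225)
E_6/E_15 = 225/36
E_6/E_15 = 6.2500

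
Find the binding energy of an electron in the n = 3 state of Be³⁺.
24.18791 eV

The ionization energy is the energy needed to remove the electron completely (n → ∞).

For a hydrogen-like ion with Z = 4, E_n = -13.6057 Z² / n² eV.

At n = 3: E_3 = -13.6057 × 4² / 3² = -24.18791111 eV
At n = ∞: E_∞ = 0 eV

Ionization energy = E_∞ - E_3 = 0 - (-24.18791111) = 24.18791111 eV
Ionization energy ≈ 24.18791 eV

This is also called the binding energy of the electron in state n = 3.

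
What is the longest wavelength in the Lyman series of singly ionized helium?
30.375504 nm

The longest wavelength corresponds to the smallest energy transition in the series.
The Lyman series has all transitions ending at n_f = 1.

For He⁺ (Z = 2), the first line (α-line) is the jump from n = 2 to n = 1:
E_2 = -13.6057 × 2² / 2² = -13.60570000 eV
E_1 = -13.6057 × 2² / 1² = -54.42280000 eV
ΔE = E_2 - E_1 = 40.81710000 eV

λ = hc/E = 1239.84 eV·nm / 40.81710000 eV
λ = 30.375504 nm

This is the α-line of the Lyman series in He⁺.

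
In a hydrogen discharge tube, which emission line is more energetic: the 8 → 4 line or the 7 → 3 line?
7 → 3

Calculate the energy for each transition:

Transition 8 → 4:
ΔE₁ = |E_4 - E_8| = |-13.6057/4² - (-13.6057/8²)|
ΔE₁ = |-0.85035625000 - (-0.21258906250)| = 0.63776719 eV

Transition 7 → 3:
ΔE₂ = |E_3 - E_7| = |-13.6057/3² - (-13.6057/7²)|
ΔE₂ = |-1.51174444444 - (-0.27766734694)| = 1.23407710 eV

Since 1.23407710 eV > 0.63776719 eV, the transition 7 → 3 emits the more energetic photon.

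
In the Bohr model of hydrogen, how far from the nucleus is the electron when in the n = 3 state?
0.4763 nm (or 4.7626 Å)

The Bohr radius formula is:
r_n = n² a₀ / Z

where a₀ = 0.0529177 nm is the Bohr radius.

For H (Z = 1) at n = 3:
r_3 = 3² × 0.0529177 nm / 1
r_3 = 9 × 0.0529177 nm / 1
r_3 = 0.47626 nm / 1
r_3 = 0.4763 nm

The electron orbits at approximately 0.4763 nm from the nucleus.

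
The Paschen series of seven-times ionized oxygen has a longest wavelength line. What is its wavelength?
29.291 nm

The longest wavelength corresponds to the smallest energy transition in the series.
The Paschen series has all transitions ending at n_f = 3.

For O⁷⁺ (Z = 8), the first line (α-line) is the jump from n = 4 to n = 3:
E_4 = -13.6057 × 8² / 4² = -54.42280 eV
E_3 = -13.6057 × 8² / 3² = -96.75164 eV
ΔE = E_4 - E_3 = 42.32884 eV

λ = hc/E = 1239.84 eV·nm / 42.32884 eV
λ = 29.291 nm

This is the α-line of the Paschen series in O⁷⁺.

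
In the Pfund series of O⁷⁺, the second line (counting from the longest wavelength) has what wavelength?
72.676 nm

The lines of a series are numbered from the longest wavelength (smallest ΔE) outward; the second line is the transition from n = n_f + 2 to n_f.
The Pfund series has all transitions ending at n_f = 5.

For O⁷⁺ (Z = 8), the second line (β-line) is the jump from n = 7 to n = 5:
E_7 = -13.6057 × 8² / 7² = -17.77071 eV
E_5 = -13.6057 × 8² / 5² = -34.83059 eV
ΔE = E_7 - E_5 = 17.05988 eV

λ = hc/E = 1239.84 eV·nm / 17.05988 eV
λ = 72.676 nm

This is the β-line of the Pfund series in O⁷⁺.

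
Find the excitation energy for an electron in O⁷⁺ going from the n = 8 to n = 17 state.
10.59 eV

The energy levels of a hydrogen-like atom are E_n = -13.6057 Z² eV / n².

Energy at n = 8: E_8 = -13.6057 × 8² / 8² = -13.60570 eV
Energy at n = 17: E_17 = -13.6057 × 8² / 17² = -3.01303 eV

The excitation energy is the difference:
ΔE = E_17 - E_8
ΔE = -3.01303 - (-13.60570)
ΔE = 10.59 eV

Since this is positive, energy must be absorbed (photon absorption).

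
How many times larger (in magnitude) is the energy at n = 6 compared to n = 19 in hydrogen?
10.02778

Using E_n = -13.6057 Z² / n² eV with Z = 1:

E_6 = -13.6057 / 6² = -13.6057 / 36 = -0.37793611111 eV
E_19 = -13.6057 / 19² = -13.6057 / 361 = -0.03768891967 eV

The ratio is:
E_6/E_19 = (-0.37793611111) / (-0.03768891967)
E_6/E_19 = (-13.6057/36) / (-13.6057/361)
E_6/E_19 = 361/36
E_6/E_19 = 10.02778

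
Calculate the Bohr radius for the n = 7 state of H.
2.5930 nm (or 25.9297 Å)

The Bohr radius formula is:
r_n = n² a₀ / Z

where a₀ = 0.0529177 nm is the Bohr radius.

For H (Z = 1) at n = 7:
r_7 = 7² × 0.0529177 nm / 1
r_7 = 49 × 0.0529177 nm / 1
r_7 = 2.59297 nm / 1
r_7 = 2.5930 nm

The electron orbits at approximately 2.5930 nm from the nucleus.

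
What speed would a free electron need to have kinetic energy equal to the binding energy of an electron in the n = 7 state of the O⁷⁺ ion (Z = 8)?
2.500e+06 m/s (or 0.833983% of c)

The binding energy at n = 7 for O⁷⁺ is:
E_7 = -13.6057 × 8²/7² = -17.77071020 eV
|E_7| = 17.77071020 eV

Convert to Joules:
KE = 17.77071020 eV × (1.602177 × 10⁻¹⁹ J/eV) = 2.84718e-18 J

Using KE = ½mv²:
v = √(2·KE/m_e)
v = √(2 × 2.84718e-18 J / 9.10938 × 10⁻³¹ kg)
v = 2.500e+06 m/s

This is approximately 0.833983% the speed of light.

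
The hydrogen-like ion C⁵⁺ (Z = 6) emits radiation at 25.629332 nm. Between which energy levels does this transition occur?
n = 9 → n = 3

First, find the photon energy from the wavelength (hc = 1239.84 eV·nm):
E = hc/λ = 1239.84 eV·nm / 25.629332 nm = 48.375822 eV

The energy levels of C⁵⁺ satisfy E_n = -13.6057 × 6² / n² eV, so an emission n_i → n_f releases
ΔE = 13.6057 × 6² × (1/n_f² − 1/n_i²) eV.

Setting ΔE equal to the photon energy:
1/n_f² − 1/n_i² = 48.375822 / (13.6057 × 6²) = 0.098765432

Since 1/n_i² must be positive, we need 1/n_f² > 0.098765432, i.e. n_f ≤ 3. For each allowed n_f, solve n_i = (1/n_f² − 0.098765432)^(−1/2) and check whether it is a whole number:
  n_f = 1: 1/n_i² = 1.000000000 − 0.098765432 = 0.901234568 → n_i = 1.053  (not an integer) ✗
  n_f = 2: 1/n_i² = 0.250000000 − 0.098765432 = 0.151234568 → n_i = 2.571  (not an integer) ✗
  n_f = 3: 1/n_i² = 0.111111111 − 0.098765432 = 0.012345679 → n_i = 9.000  → integer, n_i = 9 ✓

Only n_f = 3 gives an integer upper level, n_i = 9.

The transition is from n = 9 to n = 3 (emission).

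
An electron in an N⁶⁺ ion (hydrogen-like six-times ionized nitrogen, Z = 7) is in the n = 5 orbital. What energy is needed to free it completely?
26.67 eV

The ionization energy is the energy needed to remove the electron completely (n → ∞).

For a hydrogen-like ion with Z = 7, E_n = -13.6057 Z² / n² eV.

At n = 5: E_5 = -13.6057 × 7² / 5² = -26.66717 eV
At n = ∞: E_∞ = 0 eV

Ionization energy = E_∞ - E_5 = 0 - (-26.66717) = 26.66717 eV
Ionization energy ≈ 26.67 eV

This is also called the binding energy of the electron in state n = 5.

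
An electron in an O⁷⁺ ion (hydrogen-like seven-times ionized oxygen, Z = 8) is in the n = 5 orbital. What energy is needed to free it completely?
34.83059 eV

The ionization energy is the energy needed to remove the electron completely (n → ∞).

For a hydrogen-like ion with Z = 8, E_n = -13.6057 Z² / n² eV.

At n = 5: E_5 = -13.6057 × 8² / 5² = -34.83059200 eV
At n = ∞: E_∞ = 0 eV

Ionization energy = E_∞ - E_5 = 0 - (-34.83059200) = 34.83059200 eV
Ionization energy ≈ 34.83059 eV

This is also called the binding energy of the electron in state n = 5.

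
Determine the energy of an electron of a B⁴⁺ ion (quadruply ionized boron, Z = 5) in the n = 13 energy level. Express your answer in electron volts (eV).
-2.012678 eV

The energy levels of a hydrogen-like atom are given by:
E_n = -13.6057 Z² / n² eV  (with Z = 5 for B⁴⁺)

For n = 13:
E_13 = -13.6057 × 5² / 13²
E_13 = -13.6057 × 25 / 169
E_13 = -2.012678 eV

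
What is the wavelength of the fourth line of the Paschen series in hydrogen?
1004.6698 nm

The lines of a series are numbered from the longest wavelength (smallest ΔE) outward; the fourth line is the transition from n = n_f + 4 to n_f.
The Paschen series has all transitions ending at n_f = 3.

For H, the fourth line (δ-line) is the jump from n = 7 to n = 3:
E_7 = -13.6057 / 7² = -0.277667347 eV
E_3 = -13.6057 / 3² = -1.511744444 eV
ΔE = E_7 - E_3 = 1.234077097 eV

λ = hc/E = 1239.84 eV·nm / 1.234077097 eV
λ = 1004.6698 nm

This is the δ-line of the Paschen series in H.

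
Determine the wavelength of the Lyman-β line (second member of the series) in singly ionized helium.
25.63 nm

The lines of a series are numbered from the longest wavelength (smallest ΔE) outward; the second line is the transition from n = n_f + 2 to n_f.
The Lyman series has all transitions ending at n_f = 1.

For He⁺ (Z = 2), the second line (β-line) is the jump from n = 3 to n = 1:
E_3 = -13.6057 × 2² / 3² = -6.0470 eV
E_1 = -13.6057 × 2² / 1² = -54.4228 eV
ΔE = E_3 - E_1 = 48.3758 eV

λ = hc/E = 1239.84 eV·nm / 48.3758 eV
λ = 25.63 nm

This is the β-line of the Lyman series in He⁺.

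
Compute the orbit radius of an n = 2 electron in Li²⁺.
0.0706 nm (or 0.7056 Å)

The Bohr radius formula is:
r_n = n² a₀ / Z

where a₀ = 0.0529177 nm is the Bohr radius.

For Li²⁺ (Z = 3) at n = 2:
r_2 = 2² × 0.0529177 nm / 3
r_2 = 4 × 0.0529177 nm / 3
r_2 = 0.21167 nm / 3
r_2 = 0.0706 nm

The electron orbits at approximately 0.0706 nm from the nucleus.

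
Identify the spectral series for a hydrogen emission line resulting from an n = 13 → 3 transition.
Paschen series

The spectral series in hydrogen are named based on the final (lower) energy level:
- Lyman series: n_final = 1 (ultraviolet)
- Balmer series: n_final = 2 (visible/near-UV)
- Paschen series: n_final = 3 (infrared)
- Brackett series: n_final = 4 (infrared)
- Pfund series: n_final = 5 (far infrared)

Since this transition ends at n = 3, it belongs to the Paschen series.

For reference, this 13 → 3 line has photon energy
ΔE = 13.6057 eV × (1/3² - 1/13²) = 1.43123734 eV,
corresponding to wavelength λ = hc/ΔE = 1239.84 eV·nm / 1.43123734 eV = 866.2714 nm in the infrared region.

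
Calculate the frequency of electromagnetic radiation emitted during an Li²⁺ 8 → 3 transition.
2.827e+15 Hz

First, find the transition energy:
E_8 = -13.6057 × 3² / 8² = -1.9133016 eV
E_3 = -13.6057 × 3² / 3² = -13.6057000 eV
|ΔE| = |E_3 - E_8| = 11.6923984 eV

Convert to Joules: E = 11.6923984 eV × (1.602177 × 10⁻¹⁹ J/eV) = 1.87333e-18 J

Using E = hf:
f = E/h = 1.87333e-18 J / (6.62607 × 10⁻³⁴ J·s)
f = 2.827e+15 Hz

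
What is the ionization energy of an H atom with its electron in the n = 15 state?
0.0605 eV

The ionization energy is the energy needed to remove the electron completely (n → ∞).

For hydrogen, E_n = -13.6057 eV / n².

At n = 15: E_15 = -13.6057 / 15² = -0.0604698 eV
At n = ∞: E_∞ = 0 eV

Ionization energy = E_∞ - E_15 = 0 - (-0.0604698) = 0.0604698 eV
Ionization energy ≈ 0.0605 eV

This is also called the binding energy of the electron in state n = 15.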